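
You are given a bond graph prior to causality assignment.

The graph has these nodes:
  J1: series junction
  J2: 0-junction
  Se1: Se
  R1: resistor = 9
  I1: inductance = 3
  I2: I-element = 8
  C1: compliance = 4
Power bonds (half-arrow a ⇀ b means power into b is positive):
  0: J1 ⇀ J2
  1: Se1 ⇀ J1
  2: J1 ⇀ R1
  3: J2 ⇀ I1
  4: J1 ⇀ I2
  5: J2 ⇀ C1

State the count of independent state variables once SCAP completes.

3  (C1, I1, I2 all integral)

b1 |J1  (Se1 fixes effort; stroke away)
b3 |I1  (I1 outputs flow p/I1)
b4 |I2  (I2: I, integral causality)
b0 |J1  (1-jn J1 has f-setter on 4)
b2 |J1  (1-jn J1 has f-setter on 4)
b5 |J2  (J2 needs exactly one e-in)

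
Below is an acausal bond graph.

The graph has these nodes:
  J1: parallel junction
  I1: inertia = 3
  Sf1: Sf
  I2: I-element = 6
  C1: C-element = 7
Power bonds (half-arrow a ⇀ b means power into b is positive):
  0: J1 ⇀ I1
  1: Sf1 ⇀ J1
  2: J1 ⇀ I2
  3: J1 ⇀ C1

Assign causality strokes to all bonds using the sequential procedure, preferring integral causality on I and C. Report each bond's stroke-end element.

bond 0 →I1
bond 1 →Sf1
bond 2 →I2
bond 3 →J1

b1 stroke at Sf1  (Sf1: flow source, stroke at near end)
b0 stroke at I1  (I1 integral (f out))
b2 stroke at I2  (I2 outputs flow p/I2)
b3 stroke at J1  (J1 needs exactly one e-in)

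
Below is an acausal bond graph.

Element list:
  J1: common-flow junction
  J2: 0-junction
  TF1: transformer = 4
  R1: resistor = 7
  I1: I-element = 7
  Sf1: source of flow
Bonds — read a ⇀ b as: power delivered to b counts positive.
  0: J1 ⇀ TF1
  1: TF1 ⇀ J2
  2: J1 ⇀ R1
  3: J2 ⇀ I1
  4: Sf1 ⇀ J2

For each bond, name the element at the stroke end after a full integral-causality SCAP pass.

β0 |TF1
β1 |J2
β2 |J1
β3 |I1
β4 |Sf1

bond 4 |Sf1  (Sf1 fixes flow; stroke at Sf1)
bond 3 |I1  (I1: I, integral causality)
bond 1 |J2  (closing 0-jn rule on J2)
bond 0 |TF1  (through TF1, causality passes straight; one stroke at TF1)
bond 2 |J1  (common-f at J1 fixed by 0)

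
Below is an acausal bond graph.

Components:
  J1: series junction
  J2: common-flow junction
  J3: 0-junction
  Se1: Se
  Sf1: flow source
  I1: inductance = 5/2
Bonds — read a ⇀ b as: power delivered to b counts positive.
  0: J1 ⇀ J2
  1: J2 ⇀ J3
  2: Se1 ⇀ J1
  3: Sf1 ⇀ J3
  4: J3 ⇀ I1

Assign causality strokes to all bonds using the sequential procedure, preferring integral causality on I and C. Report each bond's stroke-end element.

bond 0 stroke at J2
bond 1 stroke at J3
bond 2 stroke at J1
bond 3 stroke at Sf1
bond 4 stroke at I1

b2 stroke at J1  (Se1 fixes effort; stroke away)
b3 stroke at Sf1  (Sf1 (Sf) sets flow on bond)
b0 stroke at J2  (J1: last free bond brings flow in)
b1 stroke at J3  (only one flow-in slot at J2)
b4 stroke at I1  (common-e at J3 fixed by 1)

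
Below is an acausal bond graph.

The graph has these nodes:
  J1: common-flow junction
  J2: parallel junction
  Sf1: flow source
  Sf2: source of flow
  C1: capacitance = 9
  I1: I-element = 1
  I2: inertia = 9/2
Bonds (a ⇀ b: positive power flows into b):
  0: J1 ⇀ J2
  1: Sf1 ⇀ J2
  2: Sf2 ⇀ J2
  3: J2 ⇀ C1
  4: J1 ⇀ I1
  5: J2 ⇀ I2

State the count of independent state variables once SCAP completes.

3  (C1, I1, I2 all integral)

β1 |Sf1  (Sf1 fixes flow; stroke at Sf1)
β2 |Sf2  (Sf2 fixes flow; stroke at Sf2)
β3 |J2  (prefer integral on C1)
β0 |J1  (J2: bond 3 brought effort, rest push out)
β5 |I2  (J2: bond 3 brought effort, rest push out)
β4 |I1  (only one flow-in slot at J1)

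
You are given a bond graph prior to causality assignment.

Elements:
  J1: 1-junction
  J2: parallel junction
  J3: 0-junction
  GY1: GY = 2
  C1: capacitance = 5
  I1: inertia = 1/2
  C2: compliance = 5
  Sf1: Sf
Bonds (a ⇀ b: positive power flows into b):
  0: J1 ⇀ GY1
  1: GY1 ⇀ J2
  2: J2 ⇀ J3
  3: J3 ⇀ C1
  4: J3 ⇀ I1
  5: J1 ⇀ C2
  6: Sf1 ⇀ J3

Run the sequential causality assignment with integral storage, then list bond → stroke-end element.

#0 |GY1
#1 |GY1
#2 |J2
#3 |J3
#4 |I1
#5 |J1
#6 |Sf1

#6 stroke→Sf1  (Sf1: flow source, stroke at near end)
#3 stroke→J3  (C1: C, integral causality)
#2 stroke→J2  (0-jn J3 has e-setter on 3)
#4 stroke→I1  (J3: bond 3 brought effort, rest push out)
#1 stroke→GY1  (common-e at J2 fixed by 2)
#0 stroke→GY1  (GY1 both-in/both-out from 1)
#5 stroke→J1  (common-f at J1 fixed by 0)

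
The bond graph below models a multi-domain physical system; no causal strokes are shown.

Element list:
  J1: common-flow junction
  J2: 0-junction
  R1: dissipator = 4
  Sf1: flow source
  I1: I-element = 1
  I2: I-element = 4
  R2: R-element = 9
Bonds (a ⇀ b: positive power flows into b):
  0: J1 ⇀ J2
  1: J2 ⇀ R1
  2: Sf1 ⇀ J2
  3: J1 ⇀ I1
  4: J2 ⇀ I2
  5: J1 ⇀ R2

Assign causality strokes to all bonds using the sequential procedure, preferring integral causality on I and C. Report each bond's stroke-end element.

#0 stroke at J1
#1 stroke at J2
#2 stroke at Sf1
#3 stroke at I1
#4 stroke at I2
#5 stroke at J1

bond 2 →Sf1  (source Sf1 imposes f)
bond 3 →I1  (I1: I, integral causality)
bond 0 →J1  (J1: bond 3 brought flow, rest push out)
bond 5 →J1  (common-f at J1 fixed by 3)
bond 4 →I2  (I2: I, integral causality)
bond 1 →J2  (J2 needs exactly one e-in)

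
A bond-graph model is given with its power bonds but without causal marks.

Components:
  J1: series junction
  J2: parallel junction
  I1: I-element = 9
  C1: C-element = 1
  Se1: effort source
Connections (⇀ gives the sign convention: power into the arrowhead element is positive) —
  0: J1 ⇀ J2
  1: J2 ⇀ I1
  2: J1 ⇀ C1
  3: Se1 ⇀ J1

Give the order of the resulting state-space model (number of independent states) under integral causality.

bond 3 stroke→J1  (Se1: effort source, stroke at far end)
bond 1 stroke→I1  (I1 outputs flow p/I1)
bond 0 stroke→J2  (closing 0-jn rule on J2)
bond 2 stroke→J1  (J1 flow already set via bond 0)

2  (C1, I1 all integral)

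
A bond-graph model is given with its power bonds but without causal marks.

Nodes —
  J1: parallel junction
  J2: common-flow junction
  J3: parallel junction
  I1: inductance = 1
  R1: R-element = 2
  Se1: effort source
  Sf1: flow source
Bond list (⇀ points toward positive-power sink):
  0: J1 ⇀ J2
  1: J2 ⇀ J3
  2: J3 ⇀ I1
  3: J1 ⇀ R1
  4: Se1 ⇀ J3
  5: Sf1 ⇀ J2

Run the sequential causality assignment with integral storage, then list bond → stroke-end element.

β0 →J2
β1 →J2
β2 →I1
β3 →J1
β4 →J3
β5 →Sf1

#4 stroke at J3  (Se1: effort source, stroke at far end)
#5 stroke at Sf1  (Sf1: flow source, stroke at near end)
#0 stroke at J2  (J2 flow already set via bond 5)
#1 stroke at J2  (J2: bond 5 brought flow, rest push out)
#2 stroke at I1  (common-e at J3 fixed by 4)
#3 stroke at J1  (closing 0-jn rule on J1)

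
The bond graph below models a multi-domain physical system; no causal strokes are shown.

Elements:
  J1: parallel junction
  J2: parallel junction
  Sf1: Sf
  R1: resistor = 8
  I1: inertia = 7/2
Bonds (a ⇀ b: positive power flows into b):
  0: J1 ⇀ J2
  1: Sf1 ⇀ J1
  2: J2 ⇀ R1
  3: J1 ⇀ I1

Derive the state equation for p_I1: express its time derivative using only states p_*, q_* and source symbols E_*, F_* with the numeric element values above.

b1 |Sf1  (Sf1: flow source, stroke at near end)
b3 |I1  (prefer integral on I1)
b0 |J1  (J1: last free bond brings effort in)
b2 |J2  (only one effort-in slot at J2)

dp_I1/dt = 8*F_Sf1 - 16*p_I1/7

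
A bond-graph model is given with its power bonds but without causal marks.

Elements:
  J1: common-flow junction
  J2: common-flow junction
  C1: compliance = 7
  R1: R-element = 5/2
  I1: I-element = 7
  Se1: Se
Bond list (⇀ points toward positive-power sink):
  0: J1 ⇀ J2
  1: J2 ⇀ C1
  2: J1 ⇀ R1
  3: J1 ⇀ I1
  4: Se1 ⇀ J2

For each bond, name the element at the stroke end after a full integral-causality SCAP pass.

#4 stroke→J2  (Se1 fixes effort; stroke away)
#1 stroke→J2  (C1 outputs effort q/C1)
#0 stroke→J1  (only one flow-in slot at J2)
#3 stroke→I1  (I1: I, integral causality)
#2 stroke→J1  (1-jn J1 has f-setter on 3)

bond 0 stroke→J1
bond 1 stroke→J2
bond 2 stroke→J1
bond 3 stroke→I1
bond 4 stroke→J2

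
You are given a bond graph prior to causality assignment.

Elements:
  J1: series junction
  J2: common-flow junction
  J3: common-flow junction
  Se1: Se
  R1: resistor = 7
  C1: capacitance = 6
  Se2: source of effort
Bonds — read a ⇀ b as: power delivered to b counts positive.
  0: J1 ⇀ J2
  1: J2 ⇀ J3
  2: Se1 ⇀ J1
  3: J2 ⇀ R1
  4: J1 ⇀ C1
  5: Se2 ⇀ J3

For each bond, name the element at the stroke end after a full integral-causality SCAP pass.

b2 |J1  (source Se1 imposes e)
b5 |J3  (Se2 (Se) sets effort on bond)
b1 |J2  (J3 needs exactly one f-in)
b4 |J1  (C1 outputs effort q/C1)
b0 |J2  (closing 1-jn rule on J1)
b3 |R1  (J2: last free bond brings flow in)

b0 →J2
b1 →J2
b2 →J1
b3 →R1
b4 →J1
b5 →J3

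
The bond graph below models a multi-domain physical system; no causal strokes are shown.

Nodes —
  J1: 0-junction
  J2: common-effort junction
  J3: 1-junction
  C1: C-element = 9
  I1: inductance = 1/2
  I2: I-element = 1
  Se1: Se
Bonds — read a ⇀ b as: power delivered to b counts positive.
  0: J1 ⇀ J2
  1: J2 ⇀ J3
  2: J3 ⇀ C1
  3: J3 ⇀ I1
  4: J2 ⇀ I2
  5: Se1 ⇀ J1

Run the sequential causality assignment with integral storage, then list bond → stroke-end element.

#0 →J2
#1 →J3
#2 →J3
#3 →I1
#4 →I2
#5 →J1

β5 →J1  (Se1 fixes effort; stroke away)
β0 →J2  (0-jn J1 has e-setter on 5)
β1 →J3  (J2: bond 0 brought effort, rest push out)
β4 →I2  (J2 effort already set via bond 0)
β2 →J3  (prefer integral on C1)
β3 →I1  (closing 1-jn rule on J3)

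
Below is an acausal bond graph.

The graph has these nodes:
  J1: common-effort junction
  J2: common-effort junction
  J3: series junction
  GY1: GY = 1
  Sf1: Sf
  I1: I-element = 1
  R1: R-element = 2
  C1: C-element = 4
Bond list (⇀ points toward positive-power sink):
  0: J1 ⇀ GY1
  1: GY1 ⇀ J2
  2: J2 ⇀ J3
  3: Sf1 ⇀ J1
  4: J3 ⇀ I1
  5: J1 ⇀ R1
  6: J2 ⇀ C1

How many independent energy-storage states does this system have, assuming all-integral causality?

2  (C1, I1 all integral)

b3 →Sf1  (Sf1 fixes flow; stroke at Sf1)
b4 →I1  (I1 outputs flow p/I1)
b2 →J3  (J3: bond 4 brought flow, rest push out)
b6 →J2  (C1 outputs effort q/C1)
b1 →GY1  (J2: bond 6 brought effort, rest push out)
b0 →GY1  (GY1: gyrator matches bond 1)
b5 →J1  (closing 0-jn rule on J1)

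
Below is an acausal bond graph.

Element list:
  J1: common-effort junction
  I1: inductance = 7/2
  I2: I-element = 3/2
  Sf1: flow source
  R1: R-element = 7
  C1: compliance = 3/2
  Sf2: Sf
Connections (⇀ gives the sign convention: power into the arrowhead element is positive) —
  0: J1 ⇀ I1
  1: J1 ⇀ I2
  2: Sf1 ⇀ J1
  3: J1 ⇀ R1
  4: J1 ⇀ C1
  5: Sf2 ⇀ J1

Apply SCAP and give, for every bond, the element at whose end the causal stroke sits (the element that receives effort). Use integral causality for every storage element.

#0 →I1
#1 →I2
#2 →Sf1
#3 →R1
#4 →J1
#5 →Sf2

β2 stroke→Sf1  (Sf1 fixes flow; stroke at Sf1)
β5 stroke→Sf2  (Sf2 fixes flow; stroke at Sf2)
β0 stroke→I1  (I1 outputs flow p/I1)
β1 stroke→I2  (I2 outputs flow p/I2)
β4 stroke→J1  (C1 outputs effort q/C1)
β3 stroke→R1  (0-jn J1 has e-setter on 4)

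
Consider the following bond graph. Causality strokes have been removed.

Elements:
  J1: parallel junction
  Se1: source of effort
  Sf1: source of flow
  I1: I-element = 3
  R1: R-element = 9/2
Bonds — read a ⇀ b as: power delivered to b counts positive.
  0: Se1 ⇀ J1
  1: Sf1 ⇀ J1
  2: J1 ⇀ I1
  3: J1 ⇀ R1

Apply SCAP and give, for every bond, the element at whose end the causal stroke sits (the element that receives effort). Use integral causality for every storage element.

bond 0 →J1
bond 1 →Sf1
bond 2 →I1
bond 3 →R1

bond 0 stroke→J1  (Se1: effort source, stroke at far end)
bond 1 stroke→Sf1  (source Sf1 imposes f)
bond 2 stroke→I1  (common-e at J1 fixed by 0)
bond 3 stroke→R1  (0-jn J1 has e-setter on 0)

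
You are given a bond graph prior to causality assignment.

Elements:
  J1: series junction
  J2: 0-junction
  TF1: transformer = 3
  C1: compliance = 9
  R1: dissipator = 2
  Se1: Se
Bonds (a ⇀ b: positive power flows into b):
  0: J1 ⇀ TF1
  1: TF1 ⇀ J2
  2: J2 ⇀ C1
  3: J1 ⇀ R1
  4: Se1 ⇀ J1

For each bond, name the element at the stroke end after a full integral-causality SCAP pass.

bond 4 stroke at J1  (source Se1 imposes e)
bond 2 stroke at J2  (C1 integral (e out))
bond 1 stroke at TF1  (J2: bond 2 brought effort, rest push out)
bond 0 stroke at J1  (TF1 one-in-one-out from 1)
bond 3 stroke at R1  (only one flow-in slot at J1)

b0 →J1
b1 →TF1
b2 →J2
b3 →R1
b4 →J1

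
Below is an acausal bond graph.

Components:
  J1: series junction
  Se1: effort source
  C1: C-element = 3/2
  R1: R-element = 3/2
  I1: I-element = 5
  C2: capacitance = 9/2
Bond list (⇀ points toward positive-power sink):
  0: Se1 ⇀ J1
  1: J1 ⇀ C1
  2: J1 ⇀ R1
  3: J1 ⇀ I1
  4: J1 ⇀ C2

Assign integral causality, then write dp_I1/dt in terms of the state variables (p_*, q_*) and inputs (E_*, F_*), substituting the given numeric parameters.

#0 →J1  (Se1 fixes effort; stroke away)
#1 →J1  (C1 outputs effort q/C1)
#3 →I1  (I1 outputs flow p/I1)
#2 →J1  (common-f at J1 fixed by 3)
#4 →J1  (1-jn J1 has f-setter on 3)

dp_I1/dt = E_Se1 - 3*p_I1/10 - 2*q_C1/3 - 2*q_C2/9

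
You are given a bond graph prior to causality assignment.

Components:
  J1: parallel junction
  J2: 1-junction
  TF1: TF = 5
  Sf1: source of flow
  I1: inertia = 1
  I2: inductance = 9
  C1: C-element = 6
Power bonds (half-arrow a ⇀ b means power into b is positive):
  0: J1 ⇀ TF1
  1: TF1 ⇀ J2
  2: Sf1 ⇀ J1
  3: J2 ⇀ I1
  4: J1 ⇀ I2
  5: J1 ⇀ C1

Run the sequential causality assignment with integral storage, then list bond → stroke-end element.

#0 |TF1
#1 |J2
#2 |Sf1
#3 |I1
#4 |I2
#5 |J1

bond 2 stroke at Sf1  (Sf1 (Sf) sets flow on bond)
bond 3 stroke at I1  (I1: I, integral causality)
bond 1 stroke at J2  (common-f at J2 fixed by 3)
bond 0 stroke at TF1  (TF1 one-in-one-out from 1)
bond 4 stroke at I2  (I2: I, integral causality)
bond 5 stroke at J1  (J1 needs exactly one e-in)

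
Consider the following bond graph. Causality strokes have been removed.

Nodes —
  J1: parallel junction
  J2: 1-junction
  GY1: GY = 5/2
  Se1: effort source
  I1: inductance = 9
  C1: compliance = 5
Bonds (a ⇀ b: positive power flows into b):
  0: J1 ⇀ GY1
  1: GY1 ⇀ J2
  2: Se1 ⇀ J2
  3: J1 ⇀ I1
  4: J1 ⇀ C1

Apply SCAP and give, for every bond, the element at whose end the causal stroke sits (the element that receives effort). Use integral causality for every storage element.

β0 →GY1
β1 →GY1
β2 →J2
β3 →I1
β4 →J1

β2 →J2  (Se1 fixes effort; stroke away)
β1 →GY1  (closing 1-jn rule on J2)
β0 →GY1  (GY1 both-in/both-out from 1)
β3 →I1  (I1: I, integral causality)
β4 →J1  (closing 0-jn rule on J1)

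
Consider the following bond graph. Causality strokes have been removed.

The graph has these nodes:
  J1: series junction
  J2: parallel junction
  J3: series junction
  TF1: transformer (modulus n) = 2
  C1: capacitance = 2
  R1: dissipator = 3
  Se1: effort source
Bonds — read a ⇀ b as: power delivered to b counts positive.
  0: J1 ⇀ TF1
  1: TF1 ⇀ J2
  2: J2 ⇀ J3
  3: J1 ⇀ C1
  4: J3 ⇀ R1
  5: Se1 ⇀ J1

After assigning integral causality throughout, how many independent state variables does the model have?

1  (C1 all integral)

β5 →J1  (Se1 fixes effort; stroke away)
β3 →J1  (C1 integral (e out))
β0 →TF1  (J1 needs exactly one f-in)
β1 →J2  (TF1 one-in-one-out from 0)
β2 →J3  (0-jn J2 has e-setter on 1)
β4 →R1  (only one flow-in slot at J3)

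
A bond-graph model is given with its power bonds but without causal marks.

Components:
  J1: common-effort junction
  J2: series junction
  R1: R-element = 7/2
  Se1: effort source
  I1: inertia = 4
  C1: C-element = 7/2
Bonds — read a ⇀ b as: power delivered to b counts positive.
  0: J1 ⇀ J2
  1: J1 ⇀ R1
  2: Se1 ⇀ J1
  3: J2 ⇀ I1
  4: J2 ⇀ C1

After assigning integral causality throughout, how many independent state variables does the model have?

b2 |J1  (Se1 (Se) sets effort on bond)
b0 |J2  (J1: bond 2 brought effort, rest push out)
b1 |R1  (J1 effort already set via bond 2)
b3 |I1  (I1: I, integral causality)
b4 |J2  (J2: bond 3 brought flow, rest push out)

2  (C1, I1 all integral)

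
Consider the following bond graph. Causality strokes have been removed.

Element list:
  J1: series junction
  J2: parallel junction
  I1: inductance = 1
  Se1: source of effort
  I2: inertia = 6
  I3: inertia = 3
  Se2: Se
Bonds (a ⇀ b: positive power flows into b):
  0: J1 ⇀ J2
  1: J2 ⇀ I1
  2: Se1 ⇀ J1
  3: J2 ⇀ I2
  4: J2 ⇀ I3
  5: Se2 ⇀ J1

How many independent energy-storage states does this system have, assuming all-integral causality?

#2 →J1  (Se1: effort source, stroke at far end)
#5 →J1  (Se2 fixes effort; stroke away)
#0 →J2  (J1: last free bond brings flow in)
#1 →I1  (J2: bond 0 brought effort, rest push out)
#3 →I2  (common-e at J2 fixed by 0)
#4 →I3  (common-e at J2 fixed by 0)

3  (I1, I2, I3 all integral)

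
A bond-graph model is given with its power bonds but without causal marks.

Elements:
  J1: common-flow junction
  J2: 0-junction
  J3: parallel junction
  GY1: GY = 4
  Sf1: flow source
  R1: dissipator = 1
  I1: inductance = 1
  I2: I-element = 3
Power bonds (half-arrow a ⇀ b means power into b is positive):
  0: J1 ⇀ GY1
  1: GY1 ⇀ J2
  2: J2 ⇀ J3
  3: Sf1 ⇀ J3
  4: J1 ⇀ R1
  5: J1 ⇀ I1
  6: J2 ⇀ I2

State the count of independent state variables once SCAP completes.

2  (I1, I2 all integral)

bond 3 |Sf1  (Sf1 (Sf) sets flow on bond)
bond 2 |J3  (J3 needs exactly one e-in)
bond 5 |I1  (I1 outputs flow p/I1)
bond 0 |J1  (J1: bond 5 brought flow, rest push out)
bond 4 |J1  (J1: bond 5 brought flow, rest push out)
bond 1 |J2  (GY1 both-in/both-out from 0)
bond 6 |I2  (common-e at J2 fixed by 1)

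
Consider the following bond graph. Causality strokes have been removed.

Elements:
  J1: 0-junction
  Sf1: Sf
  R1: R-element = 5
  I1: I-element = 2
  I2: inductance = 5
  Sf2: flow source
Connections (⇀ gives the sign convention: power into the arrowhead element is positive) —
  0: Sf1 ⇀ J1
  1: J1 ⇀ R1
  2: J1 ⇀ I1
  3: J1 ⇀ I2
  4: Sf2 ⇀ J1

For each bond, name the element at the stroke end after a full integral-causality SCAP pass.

#0 stroke at Sf1
#1 stroke at J1
#2 stroke at I1
#3 stroke at I2
#4 stroke at Sf2

b0 →Sf1  (Sf1 (Sf) sets flow on bond)
b4 →Sf2  (Sf2 fixes flow; stroke at Sf2)
b2 →I1  (prefer integral on I1)
b3 →I2  (I2 outputs flow p/I2)
b1 →J1  (J1 needs exactly one e-in)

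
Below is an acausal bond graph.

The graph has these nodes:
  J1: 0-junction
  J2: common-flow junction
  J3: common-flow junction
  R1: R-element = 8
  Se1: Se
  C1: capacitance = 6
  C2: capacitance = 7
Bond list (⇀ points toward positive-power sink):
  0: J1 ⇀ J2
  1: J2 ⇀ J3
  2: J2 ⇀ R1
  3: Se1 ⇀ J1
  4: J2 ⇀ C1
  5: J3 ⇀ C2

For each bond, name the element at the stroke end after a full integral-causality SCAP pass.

#0 →J2
#1 →J2
#2 →R1
#3 →J1
#4 →J2
#5 →J3

β3 |J1  (Se1 fixes effort; stroke away)
β0 |J2  (J1: bond 3 brought effort, rest push out)
β4 |J2  (C1: C, integral causality)
β5 |J3  (C2: C, integral causality)
β1 |J2  (J3 needs exactly one f-in)
β2 |R1  (only one flow-in slot at J2)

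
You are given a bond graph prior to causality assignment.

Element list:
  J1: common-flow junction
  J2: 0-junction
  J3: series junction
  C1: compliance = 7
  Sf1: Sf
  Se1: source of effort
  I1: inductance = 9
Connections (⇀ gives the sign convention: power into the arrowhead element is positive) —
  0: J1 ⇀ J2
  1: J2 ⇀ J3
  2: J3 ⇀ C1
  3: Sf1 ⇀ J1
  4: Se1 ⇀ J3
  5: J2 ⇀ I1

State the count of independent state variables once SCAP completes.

β3 stroke→Sf1  (Sf1 (Sf) sets flow on bond)
β4 stroke→J3  (Se1 fixes effort; stroke away)
β0 stroke→J1  (J1: bond 3 brought flow, rest push out)
β2 stroke→J3  (C1: C, integral causality)
β1 stroke→J2  (only one flow-in slot at J3)
β5 stroke→I1  (common-e at J2 fixed by 1)

2  (C1, I1 all integral)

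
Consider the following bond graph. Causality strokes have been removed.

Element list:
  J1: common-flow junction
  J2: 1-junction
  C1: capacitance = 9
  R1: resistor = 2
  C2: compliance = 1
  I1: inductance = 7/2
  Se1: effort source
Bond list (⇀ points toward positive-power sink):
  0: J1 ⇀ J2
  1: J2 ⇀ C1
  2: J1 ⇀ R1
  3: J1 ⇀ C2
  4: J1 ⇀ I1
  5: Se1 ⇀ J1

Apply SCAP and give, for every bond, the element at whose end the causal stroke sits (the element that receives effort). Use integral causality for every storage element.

b5 |J1  (Se1 (Se) sets effort on bond)
b1 |J2  (C1 integral (e out))
b0 |J1  (only one flow-in slot at J2)
b3 |J1  (prefer integral on C2)
b4 |I1  (prefer integral on I1)
b2 |J1  (common-f at J1 fixed by 4)

b0 |J1
b1 |J2
b2 |J1
b3 |J1
b4 |I1
b5 |J1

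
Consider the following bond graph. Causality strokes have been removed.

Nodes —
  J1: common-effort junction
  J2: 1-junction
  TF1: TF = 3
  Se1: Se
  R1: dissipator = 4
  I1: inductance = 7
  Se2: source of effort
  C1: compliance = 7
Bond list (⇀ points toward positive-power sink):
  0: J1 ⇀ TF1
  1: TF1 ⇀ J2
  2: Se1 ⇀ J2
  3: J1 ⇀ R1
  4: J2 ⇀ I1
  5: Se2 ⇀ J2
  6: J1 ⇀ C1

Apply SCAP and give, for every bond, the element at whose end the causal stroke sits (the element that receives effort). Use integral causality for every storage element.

β2 →J2  (Se1: effort source, stroke at far end)
β5 →J2  (Se2: effort source, stroke at far end)
β4 →I1  (I1 integral (f out))
β1 →J2  (J2 flow already set via bond 4)
β0 →TF1  (TF1 one-in-one-out from 1)
β6 →J1  (C1 outputs effort q/C1)
β3 →R1  (0-jn J1 has e-setter on 6)

bond 0 stroke→TF1
bond 1 stroke→J2
bond 2 stroke→J2
bond 3 stroke→R1
bond 4 stroke→I1
bond 5 stroke→J2
bond 6 stroke→J1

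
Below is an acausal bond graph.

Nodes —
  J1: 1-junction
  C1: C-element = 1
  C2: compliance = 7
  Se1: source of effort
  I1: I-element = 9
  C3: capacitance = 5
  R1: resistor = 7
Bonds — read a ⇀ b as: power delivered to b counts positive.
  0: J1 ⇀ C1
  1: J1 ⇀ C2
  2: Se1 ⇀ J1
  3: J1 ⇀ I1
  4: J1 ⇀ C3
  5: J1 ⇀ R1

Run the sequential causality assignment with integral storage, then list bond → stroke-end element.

#2 stroke→J1  (Se1 (Se) sets effort on bond)
#0 stroke→J1  (C1 outputs effort q/C1)
#1 stroke→J1  (C2 integral (e out))
#3 stroke→I1  (I1: I, integral causality)
#4 stroke→J1  (1-jn J1 has f-setter on 3)
#5 stroke→J1  (J1: bond 3 brought flow, rest push out)

b0 stroke→J1
b1 stroke→J1
b2 stroke→J1
b3 stroke→I1
b4 stroke→J1
b5 stroke→J1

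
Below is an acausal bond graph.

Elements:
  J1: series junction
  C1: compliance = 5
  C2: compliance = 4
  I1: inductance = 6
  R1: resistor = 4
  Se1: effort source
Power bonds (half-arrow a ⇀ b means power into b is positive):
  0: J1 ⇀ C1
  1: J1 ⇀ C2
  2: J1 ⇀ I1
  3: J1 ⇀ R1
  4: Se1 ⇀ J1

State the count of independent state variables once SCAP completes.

3  (C1, C2, I1 all integral)

bond 4 →J1  (source Se1 imposes e)
bond 0 →J1  (C1 outputs effort q/C1)
bond 1 →J1  (C2: C, integral causality)
bond 2 →I1  (I1 integral (f out))
bond 3 →J1  (1-jn J1 has f-setter on 2)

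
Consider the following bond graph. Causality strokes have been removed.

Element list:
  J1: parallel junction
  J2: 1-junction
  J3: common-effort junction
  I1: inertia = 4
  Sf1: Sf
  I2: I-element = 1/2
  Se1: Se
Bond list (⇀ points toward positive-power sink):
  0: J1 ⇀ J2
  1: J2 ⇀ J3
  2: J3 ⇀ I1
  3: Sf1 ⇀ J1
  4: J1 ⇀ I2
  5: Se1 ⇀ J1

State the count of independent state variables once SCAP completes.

b3 |Sf1  (Sf1 fixes flow; stroke at Sf1)
b5 |J1  (Se1: effort source, stroke at far end)
b0 |J2  (J1 effort already set via bond 5)
b4 |I2  (common-e at J1 fixed by 5)
b1 |J3  (J2: last free bond brings flow in)
b2 |I1  (J3: bond 1 brought effort, rest push out)

2  (I1, I2 all integral)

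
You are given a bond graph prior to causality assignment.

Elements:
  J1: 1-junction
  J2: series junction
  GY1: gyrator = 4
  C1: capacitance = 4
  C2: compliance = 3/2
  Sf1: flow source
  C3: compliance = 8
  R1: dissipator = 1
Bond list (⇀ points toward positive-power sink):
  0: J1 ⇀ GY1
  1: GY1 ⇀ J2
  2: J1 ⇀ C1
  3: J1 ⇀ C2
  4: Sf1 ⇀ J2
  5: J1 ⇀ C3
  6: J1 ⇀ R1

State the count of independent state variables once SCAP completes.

3  (C1, C2, C3 all integral)

#4 stroke at Sf1  (source Sf1 imposes f)
#1 stroke at J2  (J2 flow already set via bond 4)
#0 stroke at J1  (through GY1, causality inverts; strokes same side of GY1)
#2 stroke at J1  (C1 outputs effort q/C1)
#3 stroke at J1  (C2 outputs effort q/C2)
#5 stroke at J1  (C3 outputs effort q/C3)
#6 stroke at R1  (only one flow-in slot at J1)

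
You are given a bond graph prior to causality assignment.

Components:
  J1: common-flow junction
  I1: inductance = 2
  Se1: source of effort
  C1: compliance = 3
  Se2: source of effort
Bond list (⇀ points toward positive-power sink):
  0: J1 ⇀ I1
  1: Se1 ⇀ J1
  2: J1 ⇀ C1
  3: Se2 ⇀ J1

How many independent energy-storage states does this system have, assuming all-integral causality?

β1 stroke at J1  (source Se1 imposes e)
β3 stroke at J1  (Se2 fixes effort; stroke away)
β0 stroke at I1  (I1 integral (f out))
β2 stroke at J1  (J1 flow already set via bond 0)

2  (C1, I1 all integral)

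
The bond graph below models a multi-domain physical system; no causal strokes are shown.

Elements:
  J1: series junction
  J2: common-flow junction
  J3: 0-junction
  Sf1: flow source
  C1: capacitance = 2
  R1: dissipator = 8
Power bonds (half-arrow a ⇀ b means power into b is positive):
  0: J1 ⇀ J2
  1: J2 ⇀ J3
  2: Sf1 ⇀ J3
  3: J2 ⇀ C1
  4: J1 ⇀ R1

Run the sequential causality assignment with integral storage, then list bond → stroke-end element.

b2 →Sf1  (Sf1 fixes flow; stroke at Sf1)
b1 →J3  (closing 0-jn rule on J3)
b0 →J2  (J2: bond 1 brought flow, rest push out)
b3 →J2  (J2: bond 1 brought flow, rest push out)
b4 →J1  (common-f at J1 fixed by 0)

bond 0 →J2
bond 1 →J3
bond 2 →Sf1
bond 3 →J2
bond 4 →J1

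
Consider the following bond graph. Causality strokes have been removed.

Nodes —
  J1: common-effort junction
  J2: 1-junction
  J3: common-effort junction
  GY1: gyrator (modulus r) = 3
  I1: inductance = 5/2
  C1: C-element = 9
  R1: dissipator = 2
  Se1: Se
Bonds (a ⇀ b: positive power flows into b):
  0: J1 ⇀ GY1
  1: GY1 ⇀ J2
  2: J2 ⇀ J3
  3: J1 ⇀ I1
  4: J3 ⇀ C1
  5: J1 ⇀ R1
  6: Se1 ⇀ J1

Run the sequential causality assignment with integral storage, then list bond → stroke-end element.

b6 stroke at J1  (Se1 fixes effort; stroke away)
b0 stroke at GY1  (J1 effort already set via bond 6)
b3 stroke at I1  (common-e at J1 fixed by 6)
b5 stroke at R1  (J1: bond 6 brought effort, rest push out)
b1 stroke at GY1  (GY1: gyrator matches bond 0)
b2 stroke at J2  (common-f at J2 fixed by 1)
b4 stroke at J3  (closing 0-jn rule on J3)

#0 stroke at GY1
#1 stroke at GY1
#2 stroke at J2
#3 stroke at I1
#4 stroke at J3
#5 stroke at R1
#6 stroke at J1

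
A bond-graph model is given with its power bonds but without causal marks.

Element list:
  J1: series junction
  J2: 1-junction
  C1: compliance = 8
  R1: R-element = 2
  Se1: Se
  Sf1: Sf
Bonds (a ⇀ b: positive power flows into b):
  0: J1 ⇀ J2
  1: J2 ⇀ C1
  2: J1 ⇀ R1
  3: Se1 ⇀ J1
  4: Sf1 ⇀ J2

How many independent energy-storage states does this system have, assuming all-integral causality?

1  (C1 all integral)

b3 |J1  (source Se1 imposes e)
b4 |Sf1  (Sf1: flow source, stroke at near end)
b0 |J2  (1-jn J2 has f-setter on 4)
b1 |J2  (J2: bond 4 brought flow, rest push out)
b2 |J1  (common-f at J1 fixed by 0)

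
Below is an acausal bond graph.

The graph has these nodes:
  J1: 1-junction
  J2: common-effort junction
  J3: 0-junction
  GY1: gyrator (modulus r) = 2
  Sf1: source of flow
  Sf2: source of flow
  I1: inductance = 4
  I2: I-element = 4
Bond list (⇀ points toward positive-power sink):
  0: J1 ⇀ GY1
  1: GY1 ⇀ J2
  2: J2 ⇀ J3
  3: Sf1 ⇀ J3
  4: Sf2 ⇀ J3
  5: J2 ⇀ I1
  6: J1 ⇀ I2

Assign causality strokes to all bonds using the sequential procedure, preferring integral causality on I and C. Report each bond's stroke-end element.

b3 |Sf1  (Sf1: flow source, stroke at near end)
b4 |Sf2  (Sf2 fixes flow; stroke at Sf2)
b2 |J3  (J3 needs exactly one e-in)
b5 |I1  (I1: I, integral causality)
b1 |J2  (J2: last free bond brings effort in)
b0 |J1  (GY1: gyrator matches bond 1)
b6 |I2  (closing 1-jn rule on J1)

β0 stroke→J1
β1 stroke→J2
β2 stroke→J3
β3 stroke→Sf1
β4 stroke→Sf2
β5 stroke→I1
β6 stroke→I2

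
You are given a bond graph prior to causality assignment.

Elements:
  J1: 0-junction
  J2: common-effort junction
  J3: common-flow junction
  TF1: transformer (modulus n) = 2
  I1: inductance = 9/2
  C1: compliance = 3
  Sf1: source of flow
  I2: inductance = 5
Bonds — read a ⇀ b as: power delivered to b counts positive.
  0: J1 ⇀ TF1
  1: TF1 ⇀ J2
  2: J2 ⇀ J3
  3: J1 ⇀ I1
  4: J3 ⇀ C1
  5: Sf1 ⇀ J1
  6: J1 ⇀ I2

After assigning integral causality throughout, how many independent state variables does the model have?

3  (C1, I1, I2 all integral)

bond 5 →Sf1  (Sf1 fixes flow; stroke at Sf1)
bond 3 →I1  (prefer integral on I1)
bond 4 →J3  (prefer integral on C1)
bond 2 →J2  (J3: last free bond brings flow in)
bond 1 →TF1  (0-jn J2 has e-setter on 2)
bond 0 →J1  (through TF1, causality passes straight; one stroke at TF1)
bond 6 →I2  (J1: bond 0 brought effort, rest push out)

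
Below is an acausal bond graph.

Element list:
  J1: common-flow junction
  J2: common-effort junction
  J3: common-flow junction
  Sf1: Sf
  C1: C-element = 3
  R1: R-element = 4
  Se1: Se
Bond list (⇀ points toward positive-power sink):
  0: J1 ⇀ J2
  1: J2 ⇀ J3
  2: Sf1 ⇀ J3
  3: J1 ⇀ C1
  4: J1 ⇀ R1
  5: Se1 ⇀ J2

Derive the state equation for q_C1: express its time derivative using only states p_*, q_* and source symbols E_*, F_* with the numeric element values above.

dq_C1/dt = -E_Se1/4 - q_C1/12

β2 →Sf1  (Sf1: flow source, stroke at near end)
β5 →J2  (Se1 fixes effort; stroke away)
β0 →J1  (J2: bond 5 brought effort, rest push out)
β1 →J3  (common-e at J2 fixed by 5)
β3 →J1  (prefer integral on C1)
β4 →R1  (closing 1-jn rule on J1)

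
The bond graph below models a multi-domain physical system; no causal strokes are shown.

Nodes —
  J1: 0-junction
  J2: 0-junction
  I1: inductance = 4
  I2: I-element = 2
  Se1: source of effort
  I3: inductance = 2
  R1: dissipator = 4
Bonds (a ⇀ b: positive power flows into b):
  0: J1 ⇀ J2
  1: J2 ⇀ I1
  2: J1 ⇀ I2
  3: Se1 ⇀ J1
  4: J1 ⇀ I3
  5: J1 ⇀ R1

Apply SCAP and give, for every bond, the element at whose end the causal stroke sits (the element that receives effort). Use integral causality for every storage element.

b0 stroke at J2
b1 stroke at I1
b2 stroke at I2
b3 stroke at J1
b4 stroke at I3
b5 stroke at R1

β3 stroke at J1  (Se1 (Se) sets effort on bond)
β0 stroke at J2  (J1: bond 3 brought effort, rest push out)
β2 stroke at I2  (0-jn J1 has e-setter on 3)
β4 stroke at I3  (J1 effort already set via bond 3)
β5 stroke at R1  (J1 effort already set via bond 3)
β1 stroke at I1  (J2: bond 0 brought effort, rest push out)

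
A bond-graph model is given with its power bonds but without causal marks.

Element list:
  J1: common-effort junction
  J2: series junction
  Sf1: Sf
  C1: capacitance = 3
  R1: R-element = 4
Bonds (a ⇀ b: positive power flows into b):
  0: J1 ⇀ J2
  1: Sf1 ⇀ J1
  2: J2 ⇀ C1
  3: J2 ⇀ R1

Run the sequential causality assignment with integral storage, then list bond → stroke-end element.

bond 1 stroke at Sf1  (source Sf1 imposes f)
bond 0 stroke at J1  (closing 0-jn rule on J1)
bond 2 stroke at J2  (J2 flow already set via bond 0)
bond 3 stroke at J2  (J2: bond 0 brought flow, rest push out)

β0 stroke at J1
β1 stroke at Sf1
β2 stroke at J2
β3 stroke at J2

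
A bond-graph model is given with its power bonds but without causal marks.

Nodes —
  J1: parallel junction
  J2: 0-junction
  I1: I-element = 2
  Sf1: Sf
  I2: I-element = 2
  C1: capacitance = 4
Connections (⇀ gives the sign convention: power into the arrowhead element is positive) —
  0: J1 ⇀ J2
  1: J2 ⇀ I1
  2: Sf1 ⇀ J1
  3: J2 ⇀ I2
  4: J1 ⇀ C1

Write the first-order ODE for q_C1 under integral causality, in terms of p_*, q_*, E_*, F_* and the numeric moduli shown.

bond 2 stroke at Sf1  (Sf1 fixes flow; stroke at Sf1)
bond 1 stroke at I1  (prefer integral on I1)
bond 3 stroke at I2  (I2 integral (f out))
bond 0 stroke at J2  (only one effort-in slot at J2)
bond 4 stroke at J1  (closing 0-jn rule on J1)

dq_C1/dt = F_Sf1 - p_I1/2 - p_I2/2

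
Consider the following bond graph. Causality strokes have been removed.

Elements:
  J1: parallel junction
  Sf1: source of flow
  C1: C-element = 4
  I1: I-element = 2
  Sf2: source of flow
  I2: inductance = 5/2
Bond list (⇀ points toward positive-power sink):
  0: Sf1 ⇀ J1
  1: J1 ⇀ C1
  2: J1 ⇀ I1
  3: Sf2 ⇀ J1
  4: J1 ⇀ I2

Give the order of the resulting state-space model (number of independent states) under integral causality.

#0 →Sf1  (Sf1: flow source, stroke at near end)
#3 →Sf2  (source Sf2 imposes f)
#1 →J1  (prefer integral on C1)
#2 →I1  (J1 effort already set via bond 1)
#4 →I2  (0-jn J1 has e-setter on 1)

3  (C1, I1, I2 all integral)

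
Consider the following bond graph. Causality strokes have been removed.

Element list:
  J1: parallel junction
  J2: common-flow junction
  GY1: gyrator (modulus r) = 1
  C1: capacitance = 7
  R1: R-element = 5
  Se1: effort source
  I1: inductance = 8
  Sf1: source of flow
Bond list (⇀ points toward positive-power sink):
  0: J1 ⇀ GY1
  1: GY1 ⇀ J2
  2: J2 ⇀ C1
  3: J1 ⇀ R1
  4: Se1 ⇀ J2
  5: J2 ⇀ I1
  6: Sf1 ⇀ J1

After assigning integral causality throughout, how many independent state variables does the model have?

bond 4 |J2  (Se1: effort source, stroke at far end)
bond 6 |Sf1  (source Sf1 imposes f)
bond 2 |J2  (C1: C, integral causality)
bond 5 |I1  (I1: I, integral causality)
bond 1 |J2  (1-jn J2 has f-setter on 5)
bond 0 |J1  (through GY1, causality inverts; strokes same side of GY1)
bond 3 |R1  (common-e at J1 fixed by 0)

2  (C1, I1 all integral)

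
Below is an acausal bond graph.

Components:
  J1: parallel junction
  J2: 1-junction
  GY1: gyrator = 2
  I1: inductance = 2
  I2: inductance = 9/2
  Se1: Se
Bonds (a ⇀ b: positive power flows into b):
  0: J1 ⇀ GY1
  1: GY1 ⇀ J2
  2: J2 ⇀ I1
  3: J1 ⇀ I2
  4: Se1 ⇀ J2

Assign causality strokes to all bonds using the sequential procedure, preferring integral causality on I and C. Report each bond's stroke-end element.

bond 0 |J1
bond 1 |J2
bond 2 |I1
bond 3 |I2
bond 4 |J2

bond 4 →J2  (Se1 (Se) sets effort on bond)
bond 2 →I1  (I1 integral (f out))
bond 1 →J2  (common-f at J2 fixed by 2)
bond 0 →J1  (GY GY1: same side as bond 1)
bond 3 →I2  (common-e at J1 fixed by 0)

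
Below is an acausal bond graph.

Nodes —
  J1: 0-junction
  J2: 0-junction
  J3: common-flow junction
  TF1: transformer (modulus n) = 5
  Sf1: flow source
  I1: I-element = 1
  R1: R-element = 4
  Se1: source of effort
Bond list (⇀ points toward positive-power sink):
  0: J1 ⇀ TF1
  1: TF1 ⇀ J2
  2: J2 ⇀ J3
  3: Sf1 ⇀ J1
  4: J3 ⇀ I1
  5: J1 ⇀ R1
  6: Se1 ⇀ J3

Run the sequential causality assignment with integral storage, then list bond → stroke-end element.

#3 |Sf1  (Sf1: flow source, stroke at near end)
#6 |J3  (Se1 (Se) sets effort on bond)
#4 |I1  (I1 integral (f out))
#2 |J3  (1-jn J3 has f-setter on 4)
#1 |J2  (J2 needs exactly one e-in)
#0 |TF1  (TF1: transformer flips bond 1)
#5 |J1  (J1 needs exactly one e-in)

β0 |TF1
β1 |J2
β2 |J3
β3 |Sf1
β4 |I1
β5 |J1
β6 |J3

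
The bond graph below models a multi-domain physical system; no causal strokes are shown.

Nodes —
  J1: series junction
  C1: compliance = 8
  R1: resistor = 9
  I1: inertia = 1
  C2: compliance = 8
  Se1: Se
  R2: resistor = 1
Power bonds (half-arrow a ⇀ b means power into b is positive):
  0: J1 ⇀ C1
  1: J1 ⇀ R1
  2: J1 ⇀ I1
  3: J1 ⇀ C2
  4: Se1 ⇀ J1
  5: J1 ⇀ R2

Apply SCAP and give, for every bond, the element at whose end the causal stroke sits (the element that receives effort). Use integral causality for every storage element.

#4 |J1  (source Se1 imposes e)
#0 |J1  (C1 integral (e out))
#2 |I1  (prefer integral on I1)
#1 |J1  (J1 flow already set via bond 2)
#3 |J1  (common-f at J1 fixed by 2)
#5 |J1  (J1: bond 2 brought flow, rest push out)

bond 0 |J1
bond 1 |J1
bond 2 |I1
bond 3 |J1
bond 4 |J1
bond 5 |J1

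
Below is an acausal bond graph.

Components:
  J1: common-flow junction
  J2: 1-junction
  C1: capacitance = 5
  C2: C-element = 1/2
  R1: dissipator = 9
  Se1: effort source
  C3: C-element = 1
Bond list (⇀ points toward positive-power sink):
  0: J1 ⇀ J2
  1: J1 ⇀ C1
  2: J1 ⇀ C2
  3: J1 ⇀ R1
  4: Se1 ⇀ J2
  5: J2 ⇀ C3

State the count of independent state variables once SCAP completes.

bond 4 →J2  (source Se1 imposes e)
bond 1 →J1  (C1 outputs effort q/C1)
bond 2 →J1  (C2: C, integral causality)
bond 5 →J2  (C3 integral (e out))
bond 0 →J1  (J2: last free bond brings flow in)
bond 3 →R1  (J1 needs exactly one f-in)

3  (C1, C2, C3 all integral)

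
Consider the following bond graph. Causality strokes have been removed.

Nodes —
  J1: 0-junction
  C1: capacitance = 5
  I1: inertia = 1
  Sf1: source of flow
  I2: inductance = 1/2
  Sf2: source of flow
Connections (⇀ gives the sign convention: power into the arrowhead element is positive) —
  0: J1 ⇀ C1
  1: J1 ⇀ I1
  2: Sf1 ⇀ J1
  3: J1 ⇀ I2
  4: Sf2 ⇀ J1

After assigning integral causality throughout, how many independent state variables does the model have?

#2 stroke at Sf1  (Sf1 (Sf) sets flow on bond)
#4 stroke at Sf2  (Sf2: flow source, stroke at near end)
#0 stroke at J1  (prefer integral on C1)
#1 stroke at I1  (J1: bond 0 brought effort, rest push out)
#3 stroke at I2  (J1: bond 0 brought effort, rest push out)

3  (C1, I1, I2 all integral)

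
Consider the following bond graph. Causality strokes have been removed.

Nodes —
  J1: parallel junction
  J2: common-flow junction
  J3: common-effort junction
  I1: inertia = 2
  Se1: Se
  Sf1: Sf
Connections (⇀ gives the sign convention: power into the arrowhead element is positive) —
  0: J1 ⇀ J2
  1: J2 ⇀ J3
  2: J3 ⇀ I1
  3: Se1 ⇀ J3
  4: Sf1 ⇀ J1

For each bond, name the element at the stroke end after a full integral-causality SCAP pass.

#0 stroke at J1
#1 stroke at J2
#2 stroke at I1
#3 stroke at J3
#4 stroke at Sf1

bond 3 |J3  (source Se1 imposes e)
bond 4 |Sf1  (Sf1 fixes flow; stroke at Sf1)
bond 0 |J1  (only one effort-in slot at J1)
bond 1 |J2  (1-jn J2 has f-setter on 0)
bond 2 |I1  (common-e at J3 fixed by 3)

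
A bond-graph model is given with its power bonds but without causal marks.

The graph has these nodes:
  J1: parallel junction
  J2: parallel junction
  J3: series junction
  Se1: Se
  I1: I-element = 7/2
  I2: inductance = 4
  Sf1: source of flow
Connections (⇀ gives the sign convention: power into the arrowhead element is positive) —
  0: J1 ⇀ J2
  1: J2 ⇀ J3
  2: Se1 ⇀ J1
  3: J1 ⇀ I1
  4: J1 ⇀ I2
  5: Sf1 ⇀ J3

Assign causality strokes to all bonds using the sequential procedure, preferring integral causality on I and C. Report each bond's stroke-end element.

#0 stroke→J2
#1 stroke→J3
#2 stroke→J1
#3 stroke→I1
#4 stroke→I2
#5 stroke→Sf1

b2 stroke→J1  (Se1 (Se) sets effort on bond)
b5 stroke→Sf1  (Sf1 fixes flow; stroke at Sf1)
b0 stroke→J2  (J1 effort already set via bond 2)
b3 stroke→I1  (J1: bond 2 brought effort, rest push out)
b4 stroke→I2  (J1 effort already set via bond 2)
b1 stroke→J3  (0-jn J2 has e-setter on 0)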